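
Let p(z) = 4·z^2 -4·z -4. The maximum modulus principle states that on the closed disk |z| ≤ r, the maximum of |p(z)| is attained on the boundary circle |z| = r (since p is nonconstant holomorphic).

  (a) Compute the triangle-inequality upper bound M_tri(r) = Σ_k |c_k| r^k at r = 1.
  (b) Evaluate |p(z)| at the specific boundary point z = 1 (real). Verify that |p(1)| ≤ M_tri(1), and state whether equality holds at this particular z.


Coefficients: c_0 = -4, c_1 = -4, c_2 = 4. Radius r = 1.
Part (a). Triangle bound: M_tri(r) = Σ_k |c_k| r^k
  = |-4|·1^0 + |-4|·1^1 + |4|·1^2
  = 4 + 4 + 4 = 12.
This bounds M(r) := max_{|z|=r} |p(z)| from above; equality holds iff all terms c_k z^k can be made to align in phase at a single z on |z|=r.
Part (b). At z = 1 (real, on the circle |z| = r):
  p(1) = (-4)·1^0 + (-4)·1^1 + (4)·1^2 = -4.
  |p(1)| = 4.
Check: |p(1)| = 4 ≤ 12 = M_tri(1). ✓ Equality does not hold at z = 1 (the coefficients have mixed signs, so the terms do not all align in phase there).

M_tri(1) = 12; |p(1)| = 4; equality at z=1: no.


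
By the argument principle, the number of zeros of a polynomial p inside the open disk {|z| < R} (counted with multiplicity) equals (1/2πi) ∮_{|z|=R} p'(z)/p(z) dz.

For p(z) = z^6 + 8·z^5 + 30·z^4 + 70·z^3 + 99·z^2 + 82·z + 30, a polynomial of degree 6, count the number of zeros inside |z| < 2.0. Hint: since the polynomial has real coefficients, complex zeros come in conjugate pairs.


The zeros of p are: -1, -3, (-1 + 2i), (-1 - 2i), (-1 + 1i), (-1 - 1i).
Their magnitudes are: 1, 3, 2.236, 2.236, 1.414, 1.414.
Zeros with |z| < R = 2.0: -1, (-1 + 1i), (-1 - 1i).
Count = 3.
By the argument principle, (1/2πi) ∮_{|z|=R} p'(z)/p(z) dz equals exactly this count.

Number of zeros inside |z| < 2.0: 3.


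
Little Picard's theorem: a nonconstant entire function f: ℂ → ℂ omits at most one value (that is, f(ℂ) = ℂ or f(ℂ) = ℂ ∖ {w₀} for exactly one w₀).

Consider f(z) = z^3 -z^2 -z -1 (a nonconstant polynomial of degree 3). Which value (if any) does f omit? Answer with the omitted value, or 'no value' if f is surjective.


Little Picard bounds the complement of f(ℂ) to at most one point.
For every w ∈ ℂ, the equation p(z) − w = 0 is a nonconstant polynomial in z and hence has at least one root by the fundamental theorem of algebra. So p is surjective onto ℂ, omitting no value.

Omitted value: no value.


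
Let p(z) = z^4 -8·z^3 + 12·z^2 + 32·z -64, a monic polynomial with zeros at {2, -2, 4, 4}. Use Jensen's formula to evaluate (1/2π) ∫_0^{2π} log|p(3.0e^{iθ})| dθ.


Zeros: -2, 2, 4, 4; r = 3.0.
Inside |z| < r: -2, 2. Outside (|z| ≥ r): 4, 4.
p(0) = -64, so log|p(0)| = log(64) = 4.1589.
Apply Jensen: I(r) = log|p(0)| + Σ_k log(r/|z_k|), summed over zeros inside |z| < r.
  log(r/|z_k|) for z_k = 2: log(3.0/2) = 0.4055
  log(r/|z_k|) for z_k = -2: log(3.0/2) = 0.4055
  Outside zeros (4, 4) contribute nothing to the Jensen sum.
Sum over inside zeros: 0.8109.
I(r) = log|p(0)| + (inside sum) = 4.1589 + 0.8109 = 4.9698.
Note: since some zeros are outside |z| ≤ r, the simplified n·log(r) form does NOT apply — only the inside zeros contribute.

I(r) ≈ 4.9698.


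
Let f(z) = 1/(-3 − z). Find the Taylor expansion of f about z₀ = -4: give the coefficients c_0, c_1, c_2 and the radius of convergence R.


Let w = z − z₀, so z = z₀ + w.
Then -3 − z = -3 − (z₀ + w) = (-3 − z₀) − w = 1 − w.
f(z) = 1/(1 − w) = (1/(1)) · 1/(1 − w/(1)) = Σ_{n≥0} w^n / (1)^(n+1).
So c_n = 1/(1)^(n+1):
  c_0 = 1/(1)^1 = 1.
  c_1 = 1/(1)^2 = 1.
  c_2 = 1/(1)^3 = 1.
The series is valid for |w/d| < 1, i.e. |z − z₀| < |d|.
Radius of convergence: R = |-3 − z₀| = |1| = 1 (distance from z₀ to the singularity z = -3).

c_0 = 1, c_1 = 1, c_2 = 1; R = 1.


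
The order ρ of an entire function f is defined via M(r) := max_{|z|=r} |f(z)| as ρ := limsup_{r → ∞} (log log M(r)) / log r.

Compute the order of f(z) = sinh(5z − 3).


sinh(w) is a linear combination of e^{iw} and e^{−iw} (or e^w, e^{−w} in the hyperbolic case), so |sinh(w)| ≤ e^{|w|}. With w = 5z − 3, |w| ≤ 5|z| + 3 = 5r + 3 on |z| = r, giving M(r) ≤ e^{5r + 3}, so ρ ≤ 1. On a suitable ray (z = it for sin/cos; z = t for sinh/cosh, t real → ∞), |sinh(5z − 3)| grows like e^{5|t|}/2, so ρ ≥ 1. Hence ρ = 1.
Therefore ρ = 1.

Order ρ = 1.


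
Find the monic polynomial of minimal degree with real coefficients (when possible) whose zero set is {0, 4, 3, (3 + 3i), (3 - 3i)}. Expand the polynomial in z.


The polynomial is p(z) = ∏_{α ∈ S} (z − α), where S = {0, 4, 3, (3 + 3i), (3 - 3i)}.
Expanding the product yields: p(z) = z^5 -13·z^4 + 72·z^3 -198·z^2 + 216·z.
Note conjugate pairs combine to real quadratics: (z − (3+3i))(z − (3−3i)) = z² − 6z + 18.
The resulting polynomial has degree 5 and real coefficients as required.

p(z) = z^5 -13·z^4 + 72·z^3 -198·z^2 + 216·z.


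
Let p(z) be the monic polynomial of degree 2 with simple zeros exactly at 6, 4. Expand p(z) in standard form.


The polynomial is p(z) = ∏_{α ∈ S} (z − α), where S = {6, 4}.
Expanding the product yields: p(z) = z^2 -10·z + 24.
The resulting polynomial has degree 2 and real coefficients as required.

p(z) = z^2 -10·z + 24.


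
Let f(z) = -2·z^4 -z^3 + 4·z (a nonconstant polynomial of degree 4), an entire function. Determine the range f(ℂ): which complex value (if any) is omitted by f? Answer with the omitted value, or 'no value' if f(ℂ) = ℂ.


Little Picard bounds the complement of f(ℂ) to at most one point.
For every w ∈ ℂ, the equation p(z) − w = 0 is a nonconstant polynomial in z and hence has at least one root by the fundamental theorem of algebra. So p is surjective onto ℂ, omitting no value.

Omitted value: no value.


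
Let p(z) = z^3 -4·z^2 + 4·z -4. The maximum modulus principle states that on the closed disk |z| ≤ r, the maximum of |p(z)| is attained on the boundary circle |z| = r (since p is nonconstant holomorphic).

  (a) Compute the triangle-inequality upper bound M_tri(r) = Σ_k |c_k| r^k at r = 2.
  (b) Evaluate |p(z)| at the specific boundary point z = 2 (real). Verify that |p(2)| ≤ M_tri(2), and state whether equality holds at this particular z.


Coefficients: c_0 = -4, c_1 = 4, c_2 = -4, c_3 = 1. Radius r = 2.
Part (a). Triangle bound: M_tri(r) = Σ_k |c_k| r^k
  = |-4|·2^0 + |4|·2^1 + |-4|·2^2 + |1|·2^3
  = 4 + 8 + 16 + 8 = 36.
This bounds M(r) := max_{|z|=r} |p(z)| from above; equality holds iff all terms c_k z^k can be made to align in phase at a single z on |z|=r.
Part (b). At z = 2 (real, on the circle |z| = r):
  p(2) = (-4)·2^0 + (4)·2^1 + (-4)·2^2 + (1)·2^3 = -4.
  |p(2)| = 4.
Check: |p(2)| = 4 ≤ 36 = M_tri(2). ✓ Equality does not hold at z = 2 (the coefficients have mixed signs, so the terms do not all align in phase there).

M_tri(2) = 36; |p(2)| = 4; equality at z=2: no.


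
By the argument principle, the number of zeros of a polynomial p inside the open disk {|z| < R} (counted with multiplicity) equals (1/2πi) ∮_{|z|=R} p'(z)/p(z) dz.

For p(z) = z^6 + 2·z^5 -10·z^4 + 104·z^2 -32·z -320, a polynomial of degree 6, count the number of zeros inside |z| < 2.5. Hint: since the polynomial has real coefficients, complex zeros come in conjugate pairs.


The zeros of p are: (-3 + 1i), (-3 - 1i), 2, -2, (2 + 2i), (2 - 2i).
Their magnitudes are: 3.162, 3.162, 2, 2, 2.828, 2.828.
Zeros with |z| < R = 2.5: 2, -2.
Count = 2.
By the argument principle, (1/2πi) ∮_{|z|=R} p'(z)/p(z) dz equals exactly this count.

Number of zeros inside |z| < 2.5: 2.


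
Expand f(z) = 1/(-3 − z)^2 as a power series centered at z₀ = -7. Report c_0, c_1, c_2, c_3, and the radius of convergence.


Let w = z − z₀, so z = z₀ + w.
Then -3 − z = -3 − (z₀ + w) = (-3 − z₀) − w = 4 − w.
f(z) = 1/(4 − w)^2 = (1/(4)^2) · (1 − w/(4))^{−2}.
By the binomial series (1−u)^{−2} = Σ_{n≥0} C(n+1, 1) u^n for |u|<1, with u = w/(4):
  c_n = C(n+1, 1) / (4)^(n+2).
  c_0 = 1/(4)^2 = 1/16.
  c_1 = 2/(4)^3 = 1/32.
  c_2 = 3/(4)^4 = 3/256.
  c_3 = 4/(4)^5 = 1/256.
The series is valid for |w/d| < 1, i.e. |z − z₀| < |d|.
Radius of convergence: R = |-3 − z₀| = |4| = 4 (distance from z₀ to the singularity z = -3).

c_0 = 1/16, c_1 = 1/32, c_2 = 3/256, c_3 = 1/256; R = 4.


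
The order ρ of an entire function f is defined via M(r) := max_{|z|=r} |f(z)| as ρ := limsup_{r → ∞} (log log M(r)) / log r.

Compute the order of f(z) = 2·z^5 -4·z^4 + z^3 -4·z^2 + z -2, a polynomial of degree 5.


|f(z)| ≤ Σ|c_k|·r^k = O(r^5) as r → ∞. Polynomial growth is O(e^{r^ε}) for every ε > 0 (since r^5/e^{r^ε} → 0), so ρ ≤ ε for all ε > 0, i.e. ρ = 0. Every nonconstant polynomial has order 0.
Therefore ρ = 0.

Order ρ = 0.


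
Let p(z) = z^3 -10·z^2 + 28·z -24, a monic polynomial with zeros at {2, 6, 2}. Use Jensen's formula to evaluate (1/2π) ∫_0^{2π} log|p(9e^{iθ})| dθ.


Zeros: 2, 2, 6; r = 9.
Inside |z| < r: 2, 2, 6. Outside (|z| ≥ r): ∅.
p(0) = -24, so log|p(0)| = log(24) = 3.1781.
Apply Jensen: I(r) = log|p(0)| + Σ_k log(r/|z_k|), summed over zeros inside |z| < r.
  log(r/|z_k|) for z_k = 2: log(9/2) = 1.5041
  log(r/|z_k|) for z_k = 6: log(9/6) = 0.4055
  log(r/|z_k|) for z_k = 2: log(9/2) = 1.5041
Sum over inside zeros: 3.4136.
I(r) = log|p(0)| + (inside sum) = 3.1781 + 3.4136 = 6.5917.
Closed form (all zeros inside, monic): I(r) = n·log(r) = 3·log(9) = 6.5917. ✓

I(r) ≈ 6.5917.


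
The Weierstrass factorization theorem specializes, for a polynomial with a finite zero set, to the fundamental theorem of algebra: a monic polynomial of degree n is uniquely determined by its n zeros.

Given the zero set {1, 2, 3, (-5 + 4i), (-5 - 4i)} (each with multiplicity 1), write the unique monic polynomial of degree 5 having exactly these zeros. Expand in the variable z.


The polynomial is p(z) = ∏_{α ∈ S} (z − α), where S = {1, 2, 3, (-5 + 4i), (-5 - 4i)}.
Expanding the product yields: p(z) = z^5 + 4·z^4 -8·z^3 -142·z^2 + 391·z -246.
Note conjugate pairs combine to real quadratics: (z − (-5+4i))(z − (-5−4i)) = z² + 10z + 41.
The resulting polynomial has degree 5 and real coefficients as required.

p(z) = z^5 + 4·z^4 -8·z^3 -142·z^2 + 391·z -246.


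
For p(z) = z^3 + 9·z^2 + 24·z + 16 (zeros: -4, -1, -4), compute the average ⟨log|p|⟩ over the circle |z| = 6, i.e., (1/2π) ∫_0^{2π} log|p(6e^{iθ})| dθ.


Zeros: -4, -4, -1; r = 6.
Inside |z| < r: -4, -4, -1. Outside (|z| ≥ r): ∅.
p(0) = 16, so log|p(0)| = log(16) = 2.7726.
Apply Jensen: I(r) = log|p(0)| + Σ_k log(r/|z_k|), summed over zeros inside |z| < r.
  log(r/|z_k|) for z_k = -4: log(6/4) = 0.4055
  log(r/|z_k|) for z_k = -1: log(6/1) = 1.7918
  log(r/|z_k|) for z_k = -4: log(6/4) = 0.4055
Sum over inside zeros: 2.6027.
I(r) = log|p(0)| + (inside sum) = 2.7726 + 2.6027 = 5.3753.
Closed form (all zeros inside, monic): I(r) = n·log(r) = 3·log(6) = 5.3753. ✓

I(r) ≈ 5.3753.


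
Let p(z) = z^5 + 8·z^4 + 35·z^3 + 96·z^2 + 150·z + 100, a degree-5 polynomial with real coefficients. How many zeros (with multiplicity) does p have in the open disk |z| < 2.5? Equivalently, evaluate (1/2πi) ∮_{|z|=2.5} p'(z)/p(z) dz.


The zeros of p are: (-1 + 3i), (-1 - 3i), -2, (-2 + 1i), (-2 - 1i).
Their magnitudes are: 3.162, 3.162, 2, 2.236, 2.236.
Zeros with |z| < R = 2.5: -2, (-2 + 1i), (-2 - 1i).
Count = 3.
By the argument principle, (1/2πi) ∮_{|z|=R} p'(z)/p(z) dz equals exactly this count.

Number of zeros inside |z| < 2.5: 3.


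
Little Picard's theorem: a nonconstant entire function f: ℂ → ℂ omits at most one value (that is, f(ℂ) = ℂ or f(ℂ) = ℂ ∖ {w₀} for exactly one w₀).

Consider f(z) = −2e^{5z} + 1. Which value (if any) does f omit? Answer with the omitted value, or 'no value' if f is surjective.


Little Picard bounds the complement of f(ℂ) to at most one point.
e^{5z} is never zero on ℂ, so -2·e^{5z} takes every value in ℂ ∖ {0}. Adding 1 shifts the range to ℂ ∖ {1}. Thus f omits exactly the value 1.

Omitted value: 1.


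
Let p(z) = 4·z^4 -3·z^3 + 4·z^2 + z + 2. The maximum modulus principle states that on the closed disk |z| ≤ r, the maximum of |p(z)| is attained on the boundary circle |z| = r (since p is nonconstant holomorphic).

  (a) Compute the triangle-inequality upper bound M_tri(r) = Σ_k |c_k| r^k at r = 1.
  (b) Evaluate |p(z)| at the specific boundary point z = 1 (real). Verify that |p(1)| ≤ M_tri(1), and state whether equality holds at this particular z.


Coefficients: c_0 = 2, c_1 = 1, c_2 = 4, c_3 = -3, c_4 = 4. Radius r = 1.
Part (a). Triangle bound: M_tri(r) = Σ_k |c_k| r^k
  = |2|·1^0 + |1|·1^1 + |4|·1^2 + |-3|·1^3 + |4|·1^4
  = 2 + 1 + 4 + 3 + 4 = 14.
This bounds M(r) := max_{|z|=r} |p(z)| from above; equality holds iff all terms c_k z^k can be made to align in phase at a single z on |z|=r.
Part (b). At z = 1 (real, on the circle |z| = r):
  p(1) = (2)·1^0 + (1)·1^1 + (4)·1^2 + (-3)·1^3 + (4)·1^4 = 8.
  |p(1)| = 8.
Check: |p(1)| = 8 ≤ 14 = M_tri(1). ✓ Equality does not hold at z = 1 (the coefficients have mixed signs, so the terms do not all align in phase there).

M_tri(1) = 14; |p(1)| = 8; equality at z=1: no.


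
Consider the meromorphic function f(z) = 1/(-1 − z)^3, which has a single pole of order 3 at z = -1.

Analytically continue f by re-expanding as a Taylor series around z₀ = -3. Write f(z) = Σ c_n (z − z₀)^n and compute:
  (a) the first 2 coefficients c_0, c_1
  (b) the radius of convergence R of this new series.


Let w = z − z₀, so z = z₀ + w.
Then -1 − z = -1 − (z₀ + w) = (-1 − z₀) − w = 2 − w.
f(z) = 1/(2 − w)^3 = (1/(2)^3) · (1 − w/(2))^{−3}.
By the binomial series (1−u)^{−3} = Σ_{n≥0} C(n+2, 2) u^n for |u|<1, with u = w/(2):
  c_n = C(n+2, 2) / (2)^(n+3).
  c_0 = 1/(2)^3 = 1/8.
  c_1 = 3/(2)^4 = 3/16.
The series is valid for |w/d| < 1, i.e. |z − z₀| < |d|.
Radius of convergence: R = |-1 − z₀| = |2| = 2 (distance from z₀ to the singularity z = -1).

c_0 = 1/8, c_1 = 3/16; R = 2.


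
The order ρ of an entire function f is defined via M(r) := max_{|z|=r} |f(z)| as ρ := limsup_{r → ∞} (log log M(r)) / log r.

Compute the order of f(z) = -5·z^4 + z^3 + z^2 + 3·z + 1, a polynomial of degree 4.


|f(z)| ≤ Σ|c_k|·r^k = O(r^4) as r → ∞. Polynomial growth is O(e^{r^ε}) for every ε > 0 (since r^4/e^{r^ε} → 0), so ρ ≤ ε for all ε > 0, i.e. ρ = 0. Every nonconstant polynomial has order 0.
Therefore ρ = 0.

Order ρ = 0.


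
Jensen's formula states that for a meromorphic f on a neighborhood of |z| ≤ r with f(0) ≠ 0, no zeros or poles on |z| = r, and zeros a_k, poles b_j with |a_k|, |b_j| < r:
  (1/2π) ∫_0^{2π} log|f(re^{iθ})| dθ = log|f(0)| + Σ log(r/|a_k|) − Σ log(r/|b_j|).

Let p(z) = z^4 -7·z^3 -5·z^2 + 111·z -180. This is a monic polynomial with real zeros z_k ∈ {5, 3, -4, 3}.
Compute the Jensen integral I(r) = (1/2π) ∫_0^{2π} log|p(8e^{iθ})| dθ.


Zeros: -4, 3, 3, 5; r = 8.
Inside |z| < r: -4, 3, 3, 5. Outside (|z| ≥ r): ∅.
p(0) = -180, so log|p(0)| = log(180) = 5.1930.
Apply Jensen: I(r) = log|p(0)| + Σ_k log(r/|z_k|), summed over zeros inside |z| < r.
  log(r/|z_k|) for z_k = 5: log(8/5) = 0.4700
  log(r/|z_k|) for z_k = 3: log(8/3) = 0.9808
  log(r/|z_k|) for z_k = -4: log(8/4) = 0.6931
  log(r/|z_k|) for z_k = 3: log(8/3) = 0.9808
Sum over inside zeros: 3.1248.
I(r) = log|p(0)| + (inside sum) = 5.1930 + 3.1248 = 8.3178.
Closed form (all zeros inside, monic): I(r) = n·log(r) = 4·log(8) = 8.3178. ✓

I(r) ≈ 8.3178.


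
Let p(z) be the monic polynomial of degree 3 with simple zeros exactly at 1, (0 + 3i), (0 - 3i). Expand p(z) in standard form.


The polynomial is p(z) = ∏_{α ∈ S} (z − α), where S = {1, (0 + 3i), (0 - 3i)}.
Expanding the product yields: p(z) = z^3 -z^2 + 9·z -9.
Note conjugate pairs combine to real quadratics: (z − (0+3i))(z − (0−3i)) = z² + 9.
The resulting polynomial has degree 3 and real coefficients as required.

p(z) = z^3 -z^2 + 9·z -9.


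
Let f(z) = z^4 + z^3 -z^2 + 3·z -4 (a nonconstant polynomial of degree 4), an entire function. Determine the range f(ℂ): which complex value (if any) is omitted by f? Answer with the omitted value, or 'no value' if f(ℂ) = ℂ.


Little Picard bounds the complement of f(ℂ) to at most one point.
For every w ∈ ℂ, the equation p(z) − w = 0 is a nonconstant polynomial in z and hence has at least one root by the fundamental theorem of algebra. So p is surjective onto ℂ, omitting no value.

Omitted value: no value.


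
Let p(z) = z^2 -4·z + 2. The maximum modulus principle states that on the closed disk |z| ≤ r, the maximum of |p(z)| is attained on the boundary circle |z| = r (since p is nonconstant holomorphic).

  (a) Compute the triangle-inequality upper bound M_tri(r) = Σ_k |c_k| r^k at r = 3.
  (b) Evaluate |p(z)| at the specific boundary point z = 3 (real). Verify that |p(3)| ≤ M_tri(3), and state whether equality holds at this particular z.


Coefficients: c_0 = 2, c_1 = -4, c_2 = 1. Radius r = 3.
Part (a). Triangle bound: M_tri(r) = Σ_k |c_k| r^k
  = |2|·3^0 + |-4|·3^1 + |1|·3^2
  = 2 + 12 + 9 = 23.
This bounds M(r) := max_{|z|=r} |p(z)| from above; equality holds iff all terms c_k z^k can be made to align in phase at a single z on |z|=r.
Part (b). At z = 3 (real, on the circle |z| = r):
  p(3) = (2)·3^0 + (-4)·3^1 + (1)·3^2 = -1.
  |p(3)| = 1.
Check: |p(3)| = 1 ≤ 23 = M_tri(3). ✓ Equality does not hold at z = 3 (the coefficients have mixed signs, so the terms do not all align in phase there).

M_tri(3) = 23; |p(3)| = 1; equality at z=3: no.


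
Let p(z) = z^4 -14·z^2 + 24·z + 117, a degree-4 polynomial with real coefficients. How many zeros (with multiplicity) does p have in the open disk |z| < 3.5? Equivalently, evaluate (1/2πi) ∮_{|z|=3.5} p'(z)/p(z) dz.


The zeros of p are: -3, -3, (3 + 2i), (3 - 2i).
Their magnitudes are: 3, 3, 3.606, 3.606.
Zeros with |z| < R = 3.5: -3, -3.
Count = 2.
By the argument principle, (1/2πi) ∮_{|z|=R} p'(z)/p(z) dz equals exactly this count.

Number of zeros inside |z| < 3.5: 2.


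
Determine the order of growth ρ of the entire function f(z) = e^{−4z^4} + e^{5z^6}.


Each summand is entire of order 4 and 6 respectively (as in the single-exponential case). The order of a sum is at most the max of the orders, so ρ ≤ 6. For the lower bound: on |z|=r choose arg z so that 5z^6 is real positive; then |e^{5z^6}| = e^{5r^6} while |e^{-4z^4}| ≤ e^{4r^4} = o(e^{5r^6}). So |f| ≥ e^{5r^6}(1 − o(1)) and ρ ≥ 6. Hence ρ = max(4, 6) = 6.
Therefore ρ = 6.

Order ρ = 6.


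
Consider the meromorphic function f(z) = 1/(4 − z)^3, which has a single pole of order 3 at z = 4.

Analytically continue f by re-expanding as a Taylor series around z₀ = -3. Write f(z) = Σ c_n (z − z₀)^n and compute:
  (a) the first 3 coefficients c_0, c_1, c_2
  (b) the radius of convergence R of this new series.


Let w = z − z₀, so z = z₀ + w.
Then 4 − z = 4 − (z₀ + w) = (4 − z₀) − w = 7 − w.
f(z) = 1/(7 − w)^3 = (1/(7)^3) · (1 − w/(7))^{−3}.
By the binomial series (1−u)^{−3} = Σ_{n≥0} C(n+2, 2) u^n for |u|<1, with u = w/(7):
  c_n = C(n+2, 2) / (7)^(n+3).
  c_0 = 1/(7)^3 = 1/343.
  c_1 = 3/(7)^4 = 3/2401.
  c_2 = 6/(7)^5 = 6/16807.
The series is valid for |w/d| < 1, i.e. |z − z₀| < |d|.
Radius of convergence: R = |4 − z₀| = |7| = 7 (distance from z₀ to the singularity z = 4).

c_0 = 1/343, c_1 = 3/2401, c_2 = 6/16807; R = 7.


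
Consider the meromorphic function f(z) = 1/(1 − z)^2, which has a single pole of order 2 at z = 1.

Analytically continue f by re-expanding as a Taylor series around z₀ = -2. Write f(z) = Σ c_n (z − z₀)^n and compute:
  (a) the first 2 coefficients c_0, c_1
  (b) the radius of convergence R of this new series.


Let w = z − z₀, so z = z₀ + w.
Then 1 − z = 1 − (z₀ + w) = (1 − z₀) − w = 3 − w.
f(z) = 1/(3 − w)^2 = (1/(3)^2) · (1 − w/(3))^{−2}.
By the binomial series (1−u)^{−2} = Σ_{n≥0} C(n+1, 1) u^n for |u|<1, with u = w/(3):
  c_n = C(n+1, 1) / (3)^(n+2).
  c_0 = 1/(3)^2 = 1/9.
  c_1 = 2/(3)^3 = 2/27.
The series is valid for |w/d| < 1, i.e. |z − z₀| < |d|.
Radius of convergence: R = |1 − z₀| = |3| = 3 (distance from z₀ to the singularity z = 1).

c_0 = 1/9, c_1 = 2/27; R = 3.


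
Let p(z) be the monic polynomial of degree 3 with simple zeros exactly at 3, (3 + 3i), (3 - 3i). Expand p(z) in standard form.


The polynomial is p(z) = ∏_{α ∈ S} (z − α), where S = {3, (3 + 3i), (3 - 3i)}.
Expanding the product yields: p(z) = z^3 -9·z^2 + 36·z -54.
Note conjugate pairs combine to real quadratics: (z − (3+3i))(z − (3−3i)) = z² − 6z + 18.
The resulting polynomial has degree 3 and real coefficients as required.

p(z) = z^3 -9·z^2 + 36·z -54.


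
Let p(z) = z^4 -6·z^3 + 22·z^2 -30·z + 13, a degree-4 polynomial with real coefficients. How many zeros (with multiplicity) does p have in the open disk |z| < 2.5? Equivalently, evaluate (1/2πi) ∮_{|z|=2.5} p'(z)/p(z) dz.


The zeros of p are: (2 + 3i), (2 - 3i), 1, 1.
Their magnitudes are: 3.606, 3.606, 1, 1.
Zeros with |z| < R = 2.5: 1, 1.
Count = 2.
By the argument principle, (1/2πi) ∮_{|z|=R} p'(z)/p(z) dz equals exactly this count.

Number of zeros inside |z| < 2.5: 2.


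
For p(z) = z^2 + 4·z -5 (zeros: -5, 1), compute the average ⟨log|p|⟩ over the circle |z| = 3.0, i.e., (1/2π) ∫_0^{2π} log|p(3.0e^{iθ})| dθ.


Zeros: -5, 1; r = 3.0.
Inside |z| < r: 1. Outside (|z| ≥ r): -5.
p(0) = -5, so log|p(0)| = log(5) = 1.6094.
Apply Jensen: I(r) = log|p(0)| + Σ_k log(r/|z_k|), summed over zeros inside |z| < r.
  log(r/|z_k|) for z_k = 1: log(3.0/1) = 1.0986
  Outside zeros (-5) contribute nothing to the Jensen sum.
Sum over inside zeros: 1.0986.
I(r) = log|p(0)| + (inside sum) = 1.6094 + 1.0986 = 2.7081.
Note: since some zeros are outside |z| ≤ r, the simplified n·log(r) form does NOT apply — only the inside zeros contribute.

I(r) ≈ 2.7081.


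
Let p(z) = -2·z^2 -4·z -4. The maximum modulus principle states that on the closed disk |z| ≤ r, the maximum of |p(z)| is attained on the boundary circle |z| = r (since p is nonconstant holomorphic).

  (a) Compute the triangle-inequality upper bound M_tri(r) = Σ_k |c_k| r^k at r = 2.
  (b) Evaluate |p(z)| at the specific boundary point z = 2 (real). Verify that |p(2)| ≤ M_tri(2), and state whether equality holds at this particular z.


Coefficients: c_0 = -4, c_1 = -4, c_2 = -2. Radius r = 2.
Part (a). Triangle bound: M_tri(r) = Σ_k |c_k| r^k
  = |-4|·2^0 + |-4|·2^1 + |-2|·2^2
  = 4 + 8 + 8 = 20.
This bounds M(r) := max_{|z|=r} |p(z)| from above; equality holds iff all terms c_k z^k can be made to align in phase at a single z on |z|=r.
Part (b). At z = 2 (real, on the circle |z| = r):
  p(2) = (-4)·2^0 + (-4)·2^1 + (-2)·2^2 = -20.
  |p(2)| = 20.
Since all nonzero coefficients share the same sign, |p(2)| = 20 = M_tri(2); the triangle bound is attained at z = 2, so in fact M(r) = 20.

M_tri(2) = 20; |p(2)| = 20; equality at z=2: yes.


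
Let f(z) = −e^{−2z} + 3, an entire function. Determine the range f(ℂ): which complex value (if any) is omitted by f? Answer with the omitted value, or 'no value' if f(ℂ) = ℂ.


Little Picard bounds the complement of f(ℂ) to at most one point.
e^{−2z} is never zero on ℂ, so -1·e^{−2z} takes every value in ℂ ∖ {0}. Adding 3 shifts the range to ℂ ∖ {3}. Thus f omits exactly the value 3.

Omitted value: 3.


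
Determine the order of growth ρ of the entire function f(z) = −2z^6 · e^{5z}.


M(r) = max_{|z|=r} |-2|·|z|^6·|e^{5z}| = 2·r^6 · e^{5r^1} (the factors attain their maxima compatibly on |z|=r). Then log M(r) = log 2 + 6·log r + 5r^1, dominated by the last term, so log log M(r) ~ 1·log r. The polynomial factor -2z^6 contributes only a log r term and does not affect the order. ρ = 1.
Therefore ρ = 1.

Order ρ = 1.


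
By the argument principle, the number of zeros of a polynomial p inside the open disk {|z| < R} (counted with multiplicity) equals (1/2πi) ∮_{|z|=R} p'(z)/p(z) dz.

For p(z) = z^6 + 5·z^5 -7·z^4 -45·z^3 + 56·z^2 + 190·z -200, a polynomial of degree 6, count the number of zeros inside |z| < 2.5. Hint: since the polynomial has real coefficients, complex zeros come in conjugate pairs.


The zeros of p are: (-3 + 1i), (-3 - 1i), (2 + 1i), (2 - 1i), -4, 1.
Their magnitudes are: 3.162, 3.162, 2.236, 2.236, 4, 1.
Zeros with |z| < R = 2.5: (2 + 1i), (2 - 1i), 1.
Count = 3.
By the argument principle, (1/2πi) ∮_{|z|=R} p'(z)/p(z) dz equals exactly this count.

Number of zeros inside |z| < 2.5: 3.


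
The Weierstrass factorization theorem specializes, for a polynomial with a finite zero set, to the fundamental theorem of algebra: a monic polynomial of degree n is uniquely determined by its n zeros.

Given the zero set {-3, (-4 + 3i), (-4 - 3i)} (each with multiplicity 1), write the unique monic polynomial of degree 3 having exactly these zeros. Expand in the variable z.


The polynomial is p(z) = ∏_{α ∈ S} (z − α), where S = {-3, (-4 + 3i), (-4 - 3i)}.
Expanding the product yields: p(z) = z^3 + 11·z^2 + 49·z + 75.
Note conjugate pairs combine to real quadratics: (z − (-4+3i))(z − (-4−3i)) = z² + 8z + 25.
The resulting polynomial has degree 3 and real coefficients as required.

p(z) = z^3 + 11·z^2 + 49·z + 75.


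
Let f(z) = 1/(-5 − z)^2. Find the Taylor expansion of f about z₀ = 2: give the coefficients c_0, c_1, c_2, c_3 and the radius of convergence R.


Let w = z − z₀, so z = z₀ + w.
Then -5 − z = -5 − (z₀ + w) = (-5 − z₀) − w = -7 − w.
f(z) = 1/(-7 − w)^2 = (1/(-7)^2) · (1 − w/(-7))^{−2}.
By the binomial series (1−u)^{−2} = Σ_{n≥0} C(n+1, 1) u^n for |u|<1, with u = w/(-7):
  c_n = C(n+1, 1) / (-7)^(n+2).
  c_0 = 1/(-7)^2 = 1/49.
  c_1 = 2/(-7)^3 = -2/343.
  c_2 = 3/(-7)^4 = 3/2401.
  c_3 = 4/(-7)^5 = -4/16807.
The series is valid for |w/d| < 1, i.e. |z − z₀| < |d|.
Radius of convergence: R = |-5 − z₀| = |-7| = 7 (distance from z₀ to the singularity z = -5).

c_0 = 1/49, c_1 = -2/343, c_2 = 3/2401, c_3 = -4/16807; R = 7.


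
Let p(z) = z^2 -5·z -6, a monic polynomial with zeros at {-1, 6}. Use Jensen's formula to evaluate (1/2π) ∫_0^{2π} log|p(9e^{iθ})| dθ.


Zeros: -1, 6; r = 9.
Inside |z| < r: -1, 6. Outside (|z| ≥ r): ∅.
p(0) = -6, so log|p(0)| = log(6) = 1.7918.
Apply Jensen: I(r) = log|p(0)| + Σ_k log(r/|z_k|), summed over zeros inside |z| < r.
  log(r/|z_k|) for z_k = -1: log(9/1) = 2.1972
  log(r/|z_k|) for z_k = 6: log(9/6) = 0.4055
Sum over inside zeros: 2.6027.
I(r) = log|p(0)| + (inside sum) = 1.7918 + 2.6027 = 4.3944.
Closed form (all zeros inside, monic): I(r) = n·log(r) = 2·log(9) = 4.3944. ✓

I(r) ≈ 4.3944.


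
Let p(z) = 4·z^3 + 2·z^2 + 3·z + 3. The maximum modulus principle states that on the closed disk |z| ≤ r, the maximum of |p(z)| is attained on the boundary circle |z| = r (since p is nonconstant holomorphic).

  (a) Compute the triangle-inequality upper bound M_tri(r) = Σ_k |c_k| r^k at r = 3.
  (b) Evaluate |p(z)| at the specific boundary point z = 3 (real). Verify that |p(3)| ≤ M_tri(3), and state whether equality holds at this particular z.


Coefficients: c_0 = 3, c_1 = 3, c_2 = 2, c_3 = 4. Radius r = 3.
Part (a). Triangle bound: M_tri(r) = Σ_k |c_k| r^k
  = |3|·3^0 + |3|·3^1 + |2|·3^2 + |4|·3^3
  = 3 + 9 + 18 + 108 = 138.
This bounds M(r) := max_{|z|=r} |p(z)| from above; equality holds iff all terms c_k z^k can be made to align in phase at a single z on |z|=r.
Part (b). At z = 3 (real, on the circle |z| = r):
  p(3) = (3)·3^0 + (3)·3^1 + (2)·3^2 + (4)·3^3 = 138.
  |p(3)| = 138.
Since all nonzero coefficients share the same sign, |p(3)| = 138 = M_tri(3); the triangle bound is attained at z = 3, so in fact M(r) = 138.

M_tri(3) = 138; |p(3)| = 138; equality at z=3: yes.


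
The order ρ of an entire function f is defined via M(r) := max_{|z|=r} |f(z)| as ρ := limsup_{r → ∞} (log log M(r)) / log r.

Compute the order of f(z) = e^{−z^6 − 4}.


|e^{−z^6 − 4}| = e^{Re(-1·z^6) + -4} ≤ e^{1|z|^6 + -4} = e^{1r^6 + -4} on |z| = r, so ρ ≤ 6. Choosing z on |z|=r so that -1·z^6 is real positive (always possible by picking arg z appropriately) gives |f(z)| = e^{1r^6 + -4}, matching the bound. The additive constant -4 does not affect log log M(r) ~ 6·log r. Hence ρ = 6.
Therefore ρ = 6.

Order ρ = 6.


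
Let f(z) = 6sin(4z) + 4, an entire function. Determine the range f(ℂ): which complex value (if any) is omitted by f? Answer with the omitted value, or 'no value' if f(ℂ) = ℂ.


Little Picard bounds the complement of f(ℂ) to at most one point.
sin is entire and surjective onto ℂ: for every w ∈ ℂ, sin(ζ) = w has a solution ζ ∈ ℂ (e.g., via the complex inverse arcsin). With ζ = 4z this gives z = ζ/(4). Then 6·sin(4z) takes every value in 6·ℂ = ℂ, and adding 4 is a bijection of ℂ. So f is surjective and omits no value. (Note: only on the real line is sin bounded by [−1, 1].)

Omitted value: no value.


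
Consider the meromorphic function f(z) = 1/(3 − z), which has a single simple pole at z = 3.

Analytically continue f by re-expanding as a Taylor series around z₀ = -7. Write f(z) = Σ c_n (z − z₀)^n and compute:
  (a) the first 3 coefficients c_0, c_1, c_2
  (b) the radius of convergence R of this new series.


Let w = z − z₀, so z = z₀ + w.
Then 3 − z = 3 − (z₀ + w) = (3 − z₀) − w = 10 − w.
f(z) = 1/(10 − w) = (1/(10)) · 1/(1 − w/(10)) = Σ_{n≥0} w^n / (10)^(n+1).
So c_n = 1/(10)^(n+1):
  c_0 = 1/(10)^1 = 1/10.
  c_1 = 1/(10)^2 = 1/100.
  c_2 = 1/(10)^3 = 1/1000.
The series is valid for |w/d| < 1, i.e. |z − z₀| < |d|.
Radius of convergence: R = |3 − z₀| = |10| = 10 (distance from z₀ to the singularity z = 3).

c_0 = 1/10, c_1 = 1/100, c_2 = 1/1000; R = 10.


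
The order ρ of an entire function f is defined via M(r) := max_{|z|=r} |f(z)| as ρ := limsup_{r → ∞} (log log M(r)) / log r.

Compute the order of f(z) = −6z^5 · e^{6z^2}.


M(r) = max_{|z|=r} |-6|·|z|^5·|e^{6z^2}| = 6·r^5 · e^{6r^2} (the factors attain their maxima compatibly on |z|=r). Then log M(r) = log 6 + 5·log r + 6r^2, dominated by the last term, so log log M(r) ~ 2·log r. The polynomial factor -6z^5 contributes only a log r term and does not affect the order. ρ = 2.
Therefore ρ = 2.

Order ρ = 2.


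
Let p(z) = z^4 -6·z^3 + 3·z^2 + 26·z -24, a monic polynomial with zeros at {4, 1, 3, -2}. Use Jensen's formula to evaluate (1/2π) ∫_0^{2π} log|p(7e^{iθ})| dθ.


Zeros: -2, 1, 3, 4; r = 7.
Inside |z| < r: -2, 1, 3, 4. Outside (|z| ≥ r): ∅.
p(0) = -24, so log|p(0)| = log(24) = 3.1781.
Apply Jensen: I(r) = log|p(0)| + Σ_k log(r/|z_k|), summed over zeros inside |z| < r.
  log(r/|z_k|) for z_k = 4: log(7/4) = 0.5596
  log(r/|z_k|) for z_k = 1: log(7/1) = 1.9459
  log(r/|z_k|) for z_k = 3: log(7/3) = 0.8473
  log(r/|z_k|) for z_k = -2: log(7/2) = 1.2528
Sum over inside zeros: 4.6056.
I(r) = log|p(0)| + (inside sum) = 3.1781 + 4.6056 = 7.7836.
Closed form (all zeros inside, monic): I(r) = n·log(r) = 4·log(7) = 7.7836. ✓

I(r) ≈ 7.7836.


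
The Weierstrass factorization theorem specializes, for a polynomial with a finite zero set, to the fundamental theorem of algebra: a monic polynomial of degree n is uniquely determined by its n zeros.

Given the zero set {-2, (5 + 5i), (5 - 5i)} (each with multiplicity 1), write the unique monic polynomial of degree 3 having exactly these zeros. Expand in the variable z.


The polynomial is p(z) = ∏_{α ∈ S} (z − α), where S = {-2, (5 + 5i), (5 - 5i)}.
Expanding the product yields: p(z) = z^3 -8·z^2 + 30·z + 100.
Note conjugate pairs combine to real quadratics: (z − (5+5i))(z − (5−5i)) = z² − 10z + 50.
The resulting polynomial has degree 3 and real coefficients as required.

p(z) = z^3 -8·z^2 + 30·z + 100.


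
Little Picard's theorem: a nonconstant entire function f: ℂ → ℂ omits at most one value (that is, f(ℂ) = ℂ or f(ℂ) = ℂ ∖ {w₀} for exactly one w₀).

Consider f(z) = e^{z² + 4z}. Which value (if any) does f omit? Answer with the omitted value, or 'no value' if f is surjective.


Little Picard bounds the complement of f(ℂ) to at most one point.
The exponent g(z) = z² + 4z is a nonconstant polynomial, hence surjective onto ℂ. So e^{g(z)} takes every value in {e^w : w ∈ ℂ} = ℂ ∖ {0}. Adding 0 shifts the range to ℂ ∖ {0}. f omits exactly 0.

Omitted value: 0.


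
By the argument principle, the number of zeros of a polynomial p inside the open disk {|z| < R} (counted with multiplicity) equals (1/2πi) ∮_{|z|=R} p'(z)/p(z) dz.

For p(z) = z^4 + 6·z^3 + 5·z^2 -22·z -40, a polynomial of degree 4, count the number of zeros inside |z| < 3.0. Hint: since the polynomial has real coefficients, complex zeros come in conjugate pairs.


The zeros of p are: -4, (-2 + 1i), (-2 - 1i), 2.
Their magnitudes are: 4, 2.236, 2.236, 2.
Zeros with |z| < R = 3.0: (-2 + 1i), (-2 - 1i), 2.
Count = 3.
By the argument principle, (1/2πi) ∮_{|z|=R} p'(z)/p(z) dz equals exactly this count.

Number of zeros inside |z| < 3.0: 3.


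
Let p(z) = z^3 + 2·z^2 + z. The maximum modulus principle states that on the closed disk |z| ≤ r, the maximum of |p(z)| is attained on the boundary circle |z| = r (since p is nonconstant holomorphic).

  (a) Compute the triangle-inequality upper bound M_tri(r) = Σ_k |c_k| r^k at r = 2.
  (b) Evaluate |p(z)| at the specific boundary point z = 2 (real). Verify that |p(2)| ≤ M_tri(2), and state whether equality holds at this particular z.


Coefficients: c_0 = 0, c_1 = 1, c_2 = 2, c_3 = 1. Radius r = 2.
Part (a). Triangle bound: M_tri(r) = Σ_k |c_k| r^k
  = |0|·2^0 + |1|·2^1 + |2|·2^2 + |1|·2^3
  = 0 + 2 + 8 + 8 = 18.
This bounds M(r) := max_{|z|=r} |p(z)| from above; equality holds iff all terms c_k z^k can be made to align in phase at a single z on |z|=r.
Part (b). At z = 2 (real, on the circle |z| = r):
  p(2) = (0)·2^0 + (1)·2^1 + (2)·2^2 + (1)·2^3 = 18.
  |p(2)| = 18.
Since all nonzero coefficients share the same sign, |p(2)| = 18 = M_tri(2); the triangle bound is attained at z = 2, so in fact M(r) = 18.

M_tri(2) = 18; |p(2)| = 18; equality at z=2: yes.


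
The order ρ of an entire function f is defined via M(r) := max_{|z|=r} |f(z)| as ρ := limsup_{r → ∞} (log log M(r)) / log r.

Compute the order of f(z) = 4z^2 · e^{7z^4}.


M(r) = max_{|z|=r} |4|·|z|^2·|e^{7z^4}| = 4·r^2 · e^{7r^4} (the factors attain their maxima compatibly on |z|=r). Then log M(r) = log 4 + 2·log r + 7r^4, dominated by the last term, so log log M(r) ~ 4·log r. The polynomial factor 4z^2 contributes only a log r term and does not affect the order. ρ = 4.
Therefore ρ = 4.

Order ρ = 4.


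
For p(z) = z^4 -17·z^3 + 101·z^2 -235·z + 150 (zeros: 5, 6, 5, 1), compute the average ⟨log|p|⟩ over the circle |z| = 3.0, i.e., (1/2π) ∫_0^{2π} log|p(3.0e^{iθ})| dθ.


Zeros: 1, 5, 5, 6; r = 3.0.
Inside |z| < r: 1. Outside (|z| ≥ r): 5, 5, 6.
p(0) = 150, so log|p(0)| = log(150) = 5.0106.
Apply Jensen: I(r) = log|p(0)| + Σ_k log(r/|z_k|), summed over zeros inside |z| < r.
  log(r/|z_k|) for z_k = 1: log(3.0/1) = 1.0986
  Outside zeros (5, 5, 6) contribute nothing to the Jensen sum.
Sum over inside zeros: 1.0986.
I(r) = log|p(0)| + (inside sum) = 5.0106 + 1.0986 = 6.1092.
Note: since some zeros are outside |z| ≤ r, the simplified n·log(r) form does NOT apply — only the inside zeros contribute.

I(r) ≈ 6.1092.


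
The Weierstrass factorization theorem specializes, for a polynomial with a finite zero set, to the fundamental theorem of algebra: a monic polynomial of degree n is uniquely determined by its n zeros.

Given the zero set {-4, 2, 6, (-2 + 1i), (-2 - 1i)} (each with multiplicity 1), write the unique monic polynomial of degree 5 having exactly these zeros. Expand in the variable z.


The polynomial is p(z) = ∏_{α ∈ S} (z − α), where S = {-4, 2, 6, (-2 + 1i), (-2 - 1i)}.
Expanding the product yields: p(z) = z^5 -31·z^3 -52·z^2 + 92·z + 240.
Note conjugate pairs combine to real quadratics: (z − (-2+1i))(z − (-2−1i)) = z² + 4z + 5.
The resulting polynomial has degree 5 and real coefficients as required.

p(z) = z^5 -31·z^3 -52·z^2 + 92·z + 240.


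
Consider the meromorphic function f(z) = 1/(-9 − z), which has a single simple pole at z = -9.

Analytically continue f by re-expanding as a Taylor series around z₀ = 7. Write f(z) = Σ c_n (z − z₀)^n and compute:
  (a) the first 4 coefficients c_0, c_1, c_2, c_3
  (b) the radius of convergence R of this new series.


Let w = z − z₀, so z = z₀ + w.
Then -9 − z = -9 − (z₀ + w) = (-9 − z₀) − w = -16 − w.
f(z) = 1/(-16 − w) = (1/(-16)) · 1/(1 − w/(-16)) = Σ_{n≥0} w^n / (-16)^(n+1).
So c_n = 1/(-16)^(n+1):
  c_0 = 1/(-16)^1 = -1/16.
  c_1 = 1/(-16)^2 = 1/256.
  c_2 = 1/(-16)^3 = -1/4096.
  c_3 = 1/(-16)^4 = 1/65536.
The series is valid for |w/d| < 1, i.e. |z − z₀| < |d|.
Radius of convergence: R = |-9 − z₀| = |-16| = 16 (distance from z₀ to the singularity z = -9).

c_0 = -1/16, c_1 = 1/256, c_2 = -1/4096, c_3 = 1/65536; R = 16.


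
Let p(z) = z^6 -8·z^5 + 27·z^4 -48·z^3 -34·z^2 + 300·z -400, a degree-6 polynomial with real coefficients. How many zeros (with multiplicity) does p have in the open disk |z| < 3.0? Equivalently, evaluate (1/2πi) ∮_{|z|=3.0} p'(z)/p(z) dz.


The zeros of p are: -2, 4, (1 + 3i), (1 - 3i), (2 + 1i), (2 - 1i).
Their magnitudes are: 2, 4, 3.162, 3.162, 2.236, 2.236.
Zeros with |z| < R = 3.0: -2, (2 + 1i), (2 - 1i).
Count = 3.
By the argument principle, (1/2πi) ∮_{|z|=R} p'(z)/p(z) dz equals exactly this count.

Number of zeros inside |z| < 3.0: 3.


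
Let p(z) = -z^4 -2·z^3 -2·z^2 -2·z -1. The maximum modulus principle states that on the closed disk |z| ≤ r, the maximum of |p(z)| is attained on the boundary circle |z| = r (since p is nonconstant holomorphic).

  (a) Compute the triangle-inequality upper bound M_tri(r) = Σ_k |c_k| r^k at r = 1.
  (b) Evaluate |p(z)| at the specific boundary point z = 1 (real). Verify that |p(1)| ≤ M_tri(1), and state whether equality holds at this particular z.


Coefficients: c_0 = -1, c_1 = -2, c_2 = -2, c_3 = -2, c_4 = -1. Radius r = 1.
Part (a). Triangle bound: M_tri(r) = Σ_k |c_k| r^k
  = |-1|·1^0 + |-2|·1^1 + |-2|·1^2 + |-2|·1^3 + |-1|·1^4
  = 1 + 2 + 2 + 2 + 1 = 8.
This bounds M(r) := max_{|z|=r} |p(z)| from above; equality holds iff all terms c_k z^k can be made to align in phase at a single z on |z|=r.
Part (b). At z = 1 (real, on the circle |z| = r):
  p(1) = (-1)·1^0 + (-2)·1^1 + (-2)·1^2 + (-2)·1^3 + (-1)·1^4 = -8.
  |p(1)| = 8.
Since all nonzero coefficients share the same sign, |p(1)| = 8 = M_tri(1); the triangle bound is attained at z = 1, so in fact M(r) = 8.

M_tri(1) = 8; |p(1)| = 8; equality at z=1: yes.


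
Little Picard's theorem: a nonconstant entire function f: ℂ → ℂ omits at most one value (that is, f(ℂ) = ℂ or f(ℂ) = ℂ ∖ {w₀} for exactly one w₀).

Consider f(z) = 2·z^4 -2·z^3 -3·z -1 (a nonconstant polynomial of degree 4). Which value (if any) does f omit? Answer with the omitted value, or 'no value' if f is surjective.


Little Picard bounds the complement of f(ℂ) to at most one point.
For every w ∈ ℂ, the equation p(z) − w = 0 is a nonconstant polynomial in z and hence has at least one root by the fundamental theorem of algebra. So p is surjective onto ℂ, omitting no value.

Omitted value: no value.


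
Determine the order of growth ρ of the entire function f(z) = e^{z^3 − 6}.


|e^{z^3 − 6}| = e^{Re(1·z^3) + -6} ≤ e^{1|z|^3 + -6} = e^{1r^3 + -6} on |z| = r, so ρ ≤ 3. Choosing z on |z|=r so that 1·z^3 is real positive (always possible by picking arg z appropriately) gives |f(z)| = e^{1r^3 + -6}, matching the bound. The additive constant -6 does not affect log log M(r) ~ 3·log r. Hence ρ = 3.
Therefore ρ = 3.

Order ρ = 3.
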